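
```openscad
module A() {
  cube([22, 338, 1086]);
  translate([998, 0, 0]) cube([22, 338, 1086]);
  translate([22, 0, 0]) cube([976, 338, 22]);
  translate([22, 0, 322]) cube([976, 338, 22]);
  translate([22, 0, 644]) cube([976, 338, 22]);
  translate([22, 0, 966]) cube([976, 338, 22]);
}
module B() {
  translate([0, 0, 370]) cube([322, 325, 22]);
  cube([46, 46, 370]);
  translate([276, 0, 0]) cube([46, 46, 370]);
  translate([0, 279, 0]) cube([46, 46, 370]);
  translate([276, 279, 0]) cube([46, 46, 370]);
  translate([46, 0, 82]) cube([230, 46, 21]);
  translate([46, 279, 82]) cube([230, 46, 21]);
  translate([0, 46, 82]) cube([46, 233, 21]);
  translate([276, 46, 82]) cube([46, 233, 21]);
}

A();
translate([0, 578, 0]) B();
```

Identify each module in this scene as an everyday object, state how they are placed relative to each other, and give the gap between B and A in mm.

A is a bookshelf. B is a stool. The stool is on the floor beside the bookshelf on its +y side. The gap between the stool and the bookshelf is 240 mm.

The stool's nearest face is 240 mm from the bookshelf's +y face.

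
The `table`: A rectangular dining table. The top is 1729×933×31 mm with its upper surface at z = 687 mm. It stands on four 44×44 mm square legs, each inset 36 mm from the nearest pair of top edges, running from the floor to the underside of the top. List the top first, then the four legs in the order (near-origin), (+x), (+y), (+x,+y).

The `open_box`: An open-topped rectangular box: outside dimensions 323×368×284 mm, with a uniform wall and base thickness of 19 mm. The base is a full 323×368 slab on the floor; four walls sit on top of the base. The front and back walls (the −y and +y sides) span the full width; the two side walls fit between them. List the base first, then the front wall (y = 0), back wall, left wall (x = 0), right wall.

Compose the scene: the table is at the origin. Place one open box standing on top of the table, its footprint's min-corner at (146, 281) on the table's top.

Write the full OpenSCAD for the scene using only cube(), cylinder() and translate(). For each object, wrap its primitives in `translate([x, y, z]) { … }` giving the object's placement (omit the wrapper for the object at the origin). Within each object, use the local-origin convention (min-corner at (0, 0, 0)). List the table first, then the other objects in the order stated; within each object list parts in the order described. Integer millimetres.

translate([0, 0, 656]) cube([1729, 933, 31]);
translate([36, 36, 0]) cube([44, 44, 656]);
translate([1649, 36, 0]) cube([44, 44, 656]);
translate([36, 853, 0]) cube([44, 44, 656]);
translate([1649, 853, 0]) cube([44, 44, 656]);
translate([146, 281, 687]) {
  cube([323, 368, 19]);
  translate([0, 0, 19]) cube([323, 19, 265]);
  translate([0, 349, 19]) cube([323, 19, 265]);
  translate([0, 19, 19]) cube([19, 330, 265]);
  translate([304, 19, 19]) cube([19, 330, 265]);
}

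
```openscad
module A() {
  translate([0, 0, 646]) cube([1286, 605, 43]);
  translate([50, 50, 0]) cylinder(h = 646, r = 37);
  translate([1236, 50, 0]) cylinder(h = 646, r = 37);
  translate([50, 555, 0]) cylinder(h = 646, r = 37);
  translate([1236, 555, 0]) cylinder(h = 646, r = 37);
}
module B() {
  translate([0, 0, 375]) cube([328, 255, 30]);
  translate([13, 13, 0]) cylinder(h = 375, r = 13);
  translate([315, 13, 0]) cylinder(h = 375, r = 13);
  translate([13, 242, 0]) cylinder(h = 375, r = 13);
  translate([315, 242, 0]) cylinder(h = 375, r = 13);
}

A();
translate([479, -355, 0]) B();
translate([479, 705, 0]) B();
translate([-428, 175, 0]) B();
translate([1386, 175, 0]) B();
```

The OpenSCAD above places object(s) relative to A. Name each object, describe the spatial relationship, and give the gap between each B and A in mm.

A is a table. B is a stool. Four stools sit around the table at the −y, +y, −x, +x sides. The gap between each stool and the table is 100 mm.

Each stool's nearest face is 100 mm from the table's bounding box.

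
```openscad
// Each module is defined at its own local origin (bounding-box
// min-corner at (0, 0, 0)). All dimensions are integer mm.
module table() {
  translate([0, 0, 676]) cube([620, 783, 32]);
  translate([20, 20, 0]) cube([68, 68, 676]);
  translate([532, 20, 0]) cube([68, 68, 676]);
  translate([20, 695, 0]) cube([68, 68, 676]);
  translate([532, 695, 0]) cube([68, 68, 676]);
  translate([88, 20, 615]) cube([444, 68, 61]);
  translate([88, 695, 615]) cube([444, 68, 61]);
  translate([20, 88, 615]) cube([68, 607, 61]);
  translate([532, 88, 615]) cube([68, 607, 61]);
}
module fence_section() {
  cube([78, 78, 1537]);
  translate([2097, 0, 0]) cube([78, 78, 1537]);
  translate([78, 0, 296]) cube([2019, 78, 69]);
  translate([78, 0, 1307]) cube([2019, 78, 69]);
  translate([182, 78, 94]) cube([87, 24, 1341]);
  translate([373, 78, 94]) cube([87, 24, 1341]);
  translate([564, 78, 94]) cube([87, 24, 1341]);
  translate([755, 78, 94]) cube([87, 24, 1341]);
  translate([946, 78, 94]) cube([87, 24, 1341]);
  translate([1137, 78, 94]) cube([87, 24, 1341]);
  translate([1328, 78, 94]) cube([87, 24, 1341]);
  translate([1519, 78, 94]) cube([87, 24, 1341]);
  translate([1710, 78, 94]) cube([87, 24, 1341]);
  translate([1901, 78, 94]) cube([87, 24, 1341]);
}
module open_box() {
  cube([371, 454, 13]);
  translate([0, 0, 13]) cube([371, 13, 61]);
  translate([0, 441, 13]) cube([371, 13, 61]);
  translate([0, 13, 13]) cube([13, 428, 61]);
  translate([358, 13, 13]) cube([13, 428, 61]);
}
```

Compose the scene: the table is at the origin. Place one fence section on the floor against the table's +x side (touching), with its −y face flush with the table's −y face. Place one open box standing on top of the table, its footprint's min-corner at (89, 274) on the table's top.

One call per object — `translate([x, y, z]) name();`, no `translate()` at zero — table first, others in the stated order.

table();
translate([620, 0, 0]) fence_section();
translate([89, 274, 708]) open_box();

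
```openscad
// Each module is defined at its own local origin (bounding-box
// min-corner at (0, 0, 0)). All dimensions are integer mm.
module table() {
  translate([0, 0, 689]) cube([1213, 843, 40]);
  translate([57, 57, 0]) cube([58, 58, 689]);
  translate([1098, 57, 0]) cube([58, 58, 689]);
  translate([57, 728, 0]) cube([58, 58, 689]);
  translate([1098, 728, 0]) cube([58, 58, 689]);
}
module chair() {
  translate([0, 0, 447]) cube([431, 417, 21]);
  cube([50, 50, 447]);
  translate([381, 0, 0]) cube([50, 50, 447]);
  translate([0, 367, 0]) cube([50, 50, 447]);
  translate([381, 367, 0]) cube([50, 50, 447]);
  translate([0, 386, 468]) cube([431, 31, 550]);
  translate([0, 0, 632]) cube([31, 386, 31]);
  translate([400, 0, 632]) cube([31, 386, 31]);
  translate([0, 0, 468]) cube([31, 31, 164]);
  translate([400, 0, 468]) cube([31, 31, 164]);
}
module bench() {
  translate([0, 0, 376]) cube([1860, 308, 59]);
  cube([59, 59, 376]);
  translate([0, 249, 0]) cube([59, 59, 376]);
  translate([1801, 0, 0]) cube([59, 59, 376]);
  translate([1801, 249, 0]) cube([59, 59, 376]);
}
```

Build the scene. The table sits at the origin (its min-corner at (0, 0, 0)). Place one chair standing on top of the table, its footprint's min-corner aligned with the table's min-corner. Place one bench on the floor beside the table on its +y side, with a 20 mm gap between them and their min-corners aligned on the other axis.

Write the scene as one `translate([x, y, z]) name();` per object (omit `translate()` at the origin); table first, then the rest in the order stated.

table();
translate([0, 0, 729]) chair();
translate([0, 863, 0]) bench();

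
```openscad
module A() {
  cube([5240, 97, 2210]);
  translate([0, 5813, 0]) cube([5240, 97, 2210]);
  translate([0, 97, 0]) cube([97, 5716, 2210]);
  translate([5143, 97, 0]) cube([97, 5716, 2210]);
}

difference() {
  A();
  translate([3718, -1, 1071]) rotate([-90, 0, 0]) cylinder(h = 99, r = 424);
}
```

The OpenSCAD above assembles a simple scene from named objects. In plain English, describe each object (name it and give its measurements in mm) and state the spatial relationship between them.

A is a box-shaped house frame (walls only): outside footprint 5240×5910 mm, wall height 2210 mm, wall thickness 97 mm. The two y-facing walls run the full x-width; the two x-facing walls fit between the inner faces of the y-facing walls.

The house frame has a circular hole of radius 424 mm through its front wall, centred at (x = 3718, z = 1071).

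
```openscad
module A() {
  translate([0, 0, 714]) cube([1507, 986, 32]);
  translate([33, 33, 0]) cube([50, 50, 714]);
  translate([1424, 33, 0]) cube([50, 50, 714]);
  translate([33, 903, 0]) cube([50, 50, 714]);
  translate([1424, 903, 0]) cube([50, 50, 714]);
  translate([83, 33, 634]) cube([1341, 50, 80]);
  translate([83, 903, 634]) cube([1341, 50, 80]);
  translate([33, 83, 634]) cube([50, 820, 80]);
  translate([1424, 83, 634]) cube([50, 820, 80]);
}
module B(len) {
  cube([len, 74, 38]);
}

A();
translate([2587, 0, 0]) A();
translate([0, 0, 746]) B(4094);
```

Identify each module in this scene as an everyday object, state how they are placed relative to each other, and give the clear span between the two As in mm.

Second table starts at x = 2587; first ends at x = 1507; clear span = 2587 − 1507 = 1080 mm.

A is a table. B is a beam. A beam spans the tops of two tables. The clear span between the two tables is 1080 mm.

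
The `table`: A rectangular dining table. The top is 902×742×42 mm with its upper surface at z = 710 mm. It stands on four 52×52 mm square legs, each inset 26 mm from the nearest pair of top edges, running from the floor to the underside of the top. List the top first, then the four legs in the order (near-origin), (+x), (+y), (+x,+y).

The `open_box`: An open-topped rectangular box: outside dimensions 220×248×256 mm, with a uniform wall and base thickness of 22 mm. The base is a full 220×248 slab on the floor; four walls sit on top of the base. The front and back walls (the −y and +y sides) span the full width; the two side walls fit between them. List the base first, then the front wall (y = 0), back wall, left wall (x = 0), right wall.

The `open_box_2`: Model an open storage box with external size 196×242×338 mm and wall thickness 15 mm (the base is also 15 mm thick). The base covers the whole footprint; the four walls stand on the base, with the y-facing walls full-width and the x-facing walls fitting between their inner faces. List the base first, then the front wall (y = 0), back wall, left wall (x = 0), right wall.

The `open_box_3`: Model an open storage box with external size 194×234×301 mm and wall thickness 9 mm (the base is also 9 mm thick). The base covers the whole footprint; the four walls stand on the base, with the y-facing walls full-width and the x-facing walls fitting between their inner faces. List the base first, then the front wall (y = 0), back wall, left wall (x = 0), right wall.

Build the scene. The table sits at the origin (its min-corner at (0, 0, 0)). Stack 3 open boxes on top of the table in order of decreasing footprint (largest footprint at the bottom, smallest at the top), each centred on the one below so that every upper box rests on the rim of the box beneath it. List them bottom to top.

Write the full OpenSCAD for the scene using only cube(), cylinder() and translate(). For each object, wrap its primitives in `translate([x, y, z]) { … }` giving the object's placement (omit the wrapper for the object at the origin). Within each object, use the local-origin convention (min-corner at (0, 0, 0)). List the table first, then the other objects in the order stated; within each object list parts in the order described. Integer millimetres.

translate([0, 0, 668]) cube([902, 742, 42]);
translate([26, 26, 0]) cube([52, 52, 668]);
translate([824, 26, 0]) cube([52, 52, 668]);
translate([26, 664, 0]) cube([52, 52, 668]);
translate([824, 664, 0]) cube([52, 52, 668]);
translate([341, 247, 710]) {
  cube([220, 248, 22]);
  translate([0, 0, 22]) cube([220, 22, 234]);
  translate([0, 226, 22]) cube([220, 22, 234]);
  translate([0, 22, 22]) cube([22, 204, 234]);
  translate([198, 22, 22]) cube([22, 204, 234]);
}
translate([353, 250, 966]) {
  cube([196, 242, 15]);
  translate([0, 0, 15]) cube([196, 15, 323]);
  translate([0, 227, 15]) cube([196, 15, 323]);
  translate([0, 15, 15]) cube([15, 212, 323]);
  translate([181, 15, 15]) cube([15, 212, 323]);
}
translate([354, 254, 1304]) {
  cube([194, 234, 9]);
  translate([0, 0, 9]) cube([194, 9, 292]);
  translate([0, 225, 9]) cube([194, 9, 292]);
  translate([0, 9, 9]) cube([9, 216, 292]);
  translate([185, 9, 9]) cube([9, 216, 292]);
}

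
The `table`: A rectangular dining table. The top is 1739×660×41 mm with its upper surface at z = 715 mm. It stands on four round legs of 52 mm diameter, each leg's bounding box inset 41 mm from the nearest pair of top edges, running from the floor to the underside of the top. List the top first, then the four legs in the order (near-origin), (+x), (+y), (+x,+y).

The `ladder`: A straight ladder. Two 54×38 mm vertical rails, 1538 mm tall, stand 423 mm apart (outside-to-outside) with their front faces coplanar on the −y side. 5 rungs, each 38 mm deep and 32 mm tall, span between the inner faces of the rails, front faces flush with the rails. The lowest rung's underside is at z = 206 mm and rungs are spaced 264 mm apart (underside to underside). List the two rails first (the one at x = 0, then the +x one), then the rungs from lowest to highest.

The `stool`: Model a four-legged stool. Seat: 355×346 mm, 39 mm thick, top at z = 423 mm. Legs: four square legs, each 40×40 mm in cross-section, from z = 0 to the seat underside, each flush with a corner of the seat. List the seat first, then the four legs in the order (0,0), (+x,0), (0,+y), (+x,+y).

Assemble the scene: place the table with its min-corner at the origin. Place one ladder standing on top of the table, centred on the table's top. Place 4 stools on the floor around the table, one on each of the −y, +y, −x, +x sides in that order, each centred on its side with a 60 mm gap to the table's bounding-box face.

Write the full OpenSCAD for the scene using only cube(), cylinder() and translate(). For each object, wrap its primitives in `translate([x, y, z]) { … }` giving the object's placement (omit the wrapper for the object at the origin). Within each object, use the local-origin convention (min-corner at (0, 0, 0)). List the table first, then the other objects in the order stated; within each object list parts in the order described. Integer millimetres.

translate([0, 0, 674]) cube([1739, 660, 41]);
translate([67, 67, 0]) cylinder(h = 674, r = 26);
translate([1672, 67, 0]) cylinder(h = 674, r = 26);
translate([67, 593, 0]) cylinder(h = 674, r = 26);
translate([1672, 593, 0]) cylinder(h = 674, r = 26);
translate([658, 311, 715]) {
  cube([54, 38, 1538]);
  translate([369, 0, 0]) cube([54, 38, 1538]);
  translate([54, 0, 206]) cube([315, 38, 32]);
  translate([54, 0, 470]) cube([315, 38, 32]);
  translate([54, 0, 734]) cube([315, 38, 32]);
  translate([54, 0, 998]) cube([315, 38, 32]);
  translate([54, 0, 1262]) cube([315, 38, 32]);
}
translate([692, -406, 0]) {
  translate([0, 0, 384]) cube([355, 346, 39]);
  cube([40, 40, 384]);
  translate([315, 0, 0]) cube([40, 40, 384]);
  translate([0, 306, 0]) cube([40, 40, 384]);
  translate([315, 306, 0]) cube([40, 40, 384]);
}
translate([692, 720, 0]) {
  translate([0, 0, 384]) cube([355, 346, 39]);
  cube([40, 40, 384]);
  translate([315, 0, 0]) cube([40, 40, 384]);
  translate([0, 306, 0]) cube([40, 40, 384]);
  translate([315, 306, 0]) cube([40, 40, 384]);
}
translate([-415, 157, 0]) {
  translate([0, 0, 384]) cube([355, 346, 39]);
  cube([40, 40, 384]);
  translate([315, 0, 0]) cube([40, 40, 384]);
  translate([0, 306, 0]) cube([40, 40, 384]);
  translate([315, 306, 0]) cube([40, 40, 384]);
}
translate([1799, 157, 0]) {
  translate([0, 0, 384]) cube([355, 346, 39]);
  cube([40, 40, 384]);
  translate([315, 0, 0]) cube([40, 40, 384]);
  translate([0, 306, 0]) cube([40, 40, 384]);
  translate([315, 306, 0]) cube([40, 40, 384]);
}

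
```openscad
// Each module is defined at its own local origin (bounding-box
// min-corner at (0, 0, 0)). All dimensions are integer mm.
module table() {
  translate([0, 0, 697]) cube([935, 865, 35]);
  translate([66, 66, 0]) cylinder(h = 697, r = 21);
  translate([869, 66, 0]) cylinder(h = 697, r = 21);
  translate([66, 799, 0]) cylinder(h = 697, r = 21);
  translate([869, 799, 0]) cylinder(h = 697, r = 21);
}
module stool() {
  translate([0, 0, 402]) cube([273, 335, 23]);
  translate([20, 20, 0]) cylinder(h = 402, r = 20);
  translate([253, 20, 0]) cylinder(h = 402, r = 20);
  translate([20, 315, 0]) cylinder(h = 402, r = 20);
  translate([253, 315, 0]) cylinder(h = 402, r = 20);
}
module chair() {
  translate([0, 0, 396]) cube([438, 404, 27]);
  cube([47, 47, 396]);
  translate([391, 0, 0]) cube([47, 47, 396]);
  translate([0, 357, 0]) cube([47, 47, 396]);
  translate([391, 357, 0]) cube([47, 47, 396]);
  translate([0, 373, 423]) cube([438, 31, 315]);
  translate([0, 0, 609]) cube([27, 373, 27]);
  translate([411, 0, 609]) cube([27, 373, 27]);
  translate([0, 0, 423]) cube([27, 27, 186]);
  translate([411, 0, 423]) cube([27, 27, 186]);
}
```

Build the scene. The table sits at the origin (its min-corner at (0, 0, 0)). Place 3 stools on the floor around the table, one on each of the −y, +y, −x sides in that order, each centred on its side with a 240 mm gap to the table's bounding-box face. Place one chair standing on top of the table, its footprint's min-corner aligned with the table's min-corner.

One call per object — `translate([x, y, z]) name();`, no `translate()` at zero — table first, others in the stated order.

table();
translate([331, -575, 0]) stool();
translate([331, 1105, 0]) stool();
translate([-513, 265, 0]) stool();
translate([0, 0, 732]) chair();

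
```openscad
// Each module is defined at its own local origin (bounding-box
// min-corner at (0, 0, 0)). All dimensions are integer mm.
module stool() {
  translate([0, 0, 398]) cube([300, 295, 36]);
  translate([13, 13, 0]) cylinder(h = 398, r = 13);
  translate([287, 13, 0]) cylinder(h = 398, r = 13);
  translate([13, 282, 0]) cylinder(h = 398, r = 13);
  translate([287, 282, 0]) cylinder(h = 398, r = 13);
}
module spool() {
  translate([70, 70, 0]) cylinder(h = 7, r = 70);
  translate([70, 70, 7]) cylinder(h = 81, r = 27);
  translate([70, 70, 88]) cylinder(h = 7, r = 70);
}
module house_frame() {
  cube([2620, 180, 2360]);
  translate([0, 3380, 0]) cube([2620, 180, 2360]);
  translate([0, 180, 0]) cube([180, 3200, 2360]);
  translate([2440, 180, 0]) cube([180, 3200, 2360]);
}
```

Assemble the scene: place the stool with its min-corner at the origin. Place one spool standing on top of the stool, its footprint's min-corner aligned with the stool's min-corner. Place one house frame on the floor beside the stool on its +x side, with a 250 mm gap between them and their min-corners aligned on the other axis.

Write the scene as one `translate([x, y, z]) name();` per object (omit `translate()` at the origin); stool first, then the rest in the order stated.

stool();
translate([0, 0, 434]) spool();
translate([550, 0, 0]) house_frame();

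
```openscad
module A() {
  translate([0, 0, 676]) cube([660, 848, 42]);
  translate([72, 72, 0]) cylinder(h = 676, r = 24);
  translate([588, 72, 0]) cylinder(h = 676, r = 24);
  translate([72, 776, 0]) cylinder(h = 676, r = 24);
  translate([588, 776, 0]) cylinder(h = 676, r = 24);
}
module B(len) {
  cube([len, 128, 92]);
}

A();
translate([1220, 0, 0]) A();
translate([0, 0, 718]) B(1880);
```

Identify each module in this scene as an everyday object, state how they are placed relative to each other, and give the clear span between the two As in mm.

A is a table. B is a beam. A beam spans the tops of two tables. The clear span between the two tables is 560 mm.

Second table starts at x = 1220; first ends at x = 660; clear span = 1220 − 660 = 560 mm.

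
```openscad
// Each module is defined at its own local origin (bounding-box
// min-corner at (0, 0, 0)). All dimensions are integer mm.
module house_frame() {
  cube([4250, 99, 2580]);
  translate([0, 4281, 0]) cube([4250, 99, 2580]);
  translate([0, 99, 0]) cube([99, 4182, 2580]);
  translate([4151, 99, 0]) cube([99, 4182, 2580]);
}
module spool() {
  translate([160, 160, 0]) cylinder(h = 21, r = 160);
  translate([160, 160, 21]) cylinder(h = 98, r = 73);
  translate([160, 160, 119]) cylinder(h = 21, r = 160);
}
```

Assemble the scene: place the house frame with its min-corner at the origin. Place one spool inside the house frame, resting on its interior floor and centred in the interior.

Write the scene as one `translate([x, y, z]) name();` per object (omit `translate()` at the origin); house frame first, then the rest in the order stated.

house_frame();
translate([1965, 2030, 0]) spool();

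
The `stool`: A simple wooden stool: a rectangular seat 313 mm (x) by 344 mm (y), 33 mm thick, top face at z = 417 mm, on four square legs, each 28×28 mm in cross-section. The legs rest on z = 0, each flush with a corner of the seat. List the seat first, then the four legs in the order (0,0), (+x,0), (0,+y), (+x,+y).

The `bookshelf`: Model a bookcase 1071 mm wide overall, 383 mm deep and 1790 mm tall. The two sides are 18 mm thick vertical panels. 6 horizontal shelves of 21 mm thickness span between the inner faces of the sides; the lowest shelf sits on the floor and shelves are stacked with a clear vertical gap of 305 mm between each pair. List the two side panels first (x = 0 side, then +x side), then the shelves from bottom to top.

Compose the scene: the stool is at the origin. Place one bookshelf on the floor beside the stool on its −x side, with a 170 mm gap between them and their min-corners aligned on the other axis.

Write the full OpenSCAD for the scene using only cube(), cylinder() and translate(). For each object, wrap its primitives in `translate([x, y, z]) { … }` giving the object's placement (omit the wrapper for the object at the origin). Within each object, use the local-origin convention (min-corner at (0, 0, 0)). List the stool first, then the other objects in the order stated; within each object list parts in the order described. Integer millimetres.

translate([0, 0, 384]) cube([313, 344, 33]);
cube([28, 28, 384]);
translate([285, 0, 0]) cube([28, 28, 384]);
translate([0, 316, 0]) cube([28, 28, 384]);
translate([285, 316, 0]) cube([28, 28, 384]);
translate([-1241, 0, 0]) {
  cube([18, 383, 1790]);
  translate([1053, 0, 0]) cube([18, 383, 1790]);
  translate([18, 0, 0]) cube([1035, 383, 21]);
  translate([18, 0, 326]) cube([1035, 383, 21]);
  translate([18, 0, 652]) cube([1035, 383, 21]);
  translate([18, 0, 978]) cube([1035, 383, 21]);
  translate([18, 0, 1304]) cube([1035, 383, 21]);
  translate([18, 0, 1630]) cube([1035, 383, 21]);
}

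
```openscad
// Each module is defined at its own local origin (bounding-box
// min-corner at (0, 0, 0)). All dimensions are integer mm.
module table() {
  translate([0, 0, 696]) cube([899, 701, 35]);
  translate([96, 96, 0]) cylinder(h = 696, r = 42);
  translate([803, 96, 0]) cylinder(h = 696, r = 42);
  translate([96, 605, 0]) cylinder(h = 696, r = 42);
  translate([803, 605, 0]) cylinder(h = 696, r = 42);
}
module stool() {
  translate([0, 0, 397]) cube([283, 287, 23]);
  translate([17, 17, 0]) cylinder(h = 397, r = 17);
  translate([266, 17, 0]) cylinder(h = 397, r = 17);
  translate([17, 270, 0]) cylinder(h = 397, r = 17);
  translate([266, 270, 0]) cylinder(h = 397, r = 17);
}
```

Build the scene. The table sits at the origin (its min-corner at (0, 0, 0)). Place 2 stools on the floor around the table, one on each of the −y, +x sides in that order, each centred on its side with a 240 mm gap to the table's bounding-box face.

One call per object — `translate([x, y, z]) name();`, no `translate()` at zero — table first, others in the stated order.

table();
translate([308, -527, 0]) stool();
translate([1139, 207, 0]) stool();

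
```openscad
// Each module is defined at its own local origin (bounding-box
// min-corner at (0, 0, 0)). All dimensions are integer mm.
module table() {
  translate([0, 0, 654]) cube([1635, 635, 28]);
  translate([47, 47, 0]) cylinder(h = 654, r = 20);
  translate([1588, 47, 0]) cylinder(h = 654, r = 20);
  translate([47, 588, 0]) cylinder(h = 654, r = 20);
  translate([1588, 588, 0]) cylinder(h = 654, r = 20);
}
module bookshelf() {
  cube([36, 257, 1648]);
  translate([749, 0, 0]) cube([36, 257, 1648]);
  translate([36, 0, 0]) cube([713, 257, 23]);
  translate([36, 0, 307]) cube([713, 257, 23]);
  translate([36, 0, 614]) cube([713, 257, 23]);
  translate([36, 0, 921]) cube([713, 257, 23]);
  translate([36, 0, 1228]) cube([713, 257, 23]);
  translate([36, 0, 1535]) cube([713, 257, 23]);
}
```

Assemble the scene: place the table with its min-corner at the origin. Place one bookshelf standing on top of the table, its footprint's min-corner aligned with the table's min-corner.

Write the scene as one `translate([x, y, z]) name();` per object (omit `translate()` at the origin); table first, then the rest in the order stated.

table();
translate([0, 0, 682]) bookshelf();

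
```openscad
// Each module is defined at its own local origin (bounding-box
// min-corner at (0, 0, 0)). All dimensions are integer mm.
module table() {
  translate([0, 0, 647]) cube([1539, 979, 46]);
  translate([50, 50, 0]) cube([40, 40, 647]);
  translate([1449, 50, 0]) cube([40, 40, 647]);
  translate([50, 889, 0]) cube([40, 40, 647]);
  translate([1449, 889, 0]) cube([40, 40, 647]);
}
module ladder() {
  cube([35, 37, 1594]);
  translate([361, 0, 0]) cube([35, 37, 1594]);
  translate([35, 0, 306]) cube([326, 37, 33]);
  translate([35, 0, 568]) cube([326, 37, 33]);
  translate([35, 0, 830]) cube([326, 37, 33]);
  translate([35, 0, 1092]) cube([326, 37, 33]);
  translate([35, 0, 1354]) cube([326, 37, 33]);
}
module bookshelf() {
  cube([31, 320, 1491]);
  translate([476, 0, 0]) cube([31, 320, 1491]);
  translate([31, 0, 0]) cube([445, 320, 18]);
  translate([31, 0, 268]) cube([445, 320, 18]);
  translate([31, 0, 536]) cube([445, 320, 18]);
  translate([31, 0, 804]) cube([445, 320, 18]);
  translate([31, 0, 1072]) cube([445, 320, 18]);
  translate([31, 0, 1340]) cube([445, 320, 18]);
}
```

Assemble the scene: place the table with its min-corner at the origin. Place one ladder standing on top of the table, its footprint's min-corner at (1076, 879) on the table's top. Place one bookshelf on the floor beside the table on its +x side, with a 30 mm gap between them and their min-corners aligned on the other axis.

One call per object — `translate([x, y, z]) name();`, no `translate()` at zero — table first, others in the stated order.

table();
translate([1076, 879, 693]) ladder();
translate([1569, 0, 0]) bookshelf();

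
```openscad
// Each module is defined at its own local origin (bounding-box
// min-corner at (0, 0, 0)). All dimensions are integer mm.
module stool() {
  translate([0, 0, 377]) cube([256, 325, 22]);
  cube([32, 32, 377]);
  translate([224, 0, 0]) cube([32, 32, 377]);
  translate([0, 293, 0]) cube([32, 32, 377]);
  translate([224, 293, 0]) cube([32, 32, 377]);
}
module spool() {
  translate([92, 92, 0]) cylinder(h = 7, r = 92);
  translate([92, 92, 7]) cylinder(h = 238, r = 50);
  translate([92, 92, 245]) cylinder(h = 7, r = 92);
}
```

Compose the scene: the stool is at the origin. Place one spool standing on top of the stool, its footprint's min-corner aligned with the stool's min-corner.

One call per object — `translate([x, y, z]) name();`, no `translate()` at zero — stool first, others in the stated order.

stool();
translate([0, 0, 399]) spool();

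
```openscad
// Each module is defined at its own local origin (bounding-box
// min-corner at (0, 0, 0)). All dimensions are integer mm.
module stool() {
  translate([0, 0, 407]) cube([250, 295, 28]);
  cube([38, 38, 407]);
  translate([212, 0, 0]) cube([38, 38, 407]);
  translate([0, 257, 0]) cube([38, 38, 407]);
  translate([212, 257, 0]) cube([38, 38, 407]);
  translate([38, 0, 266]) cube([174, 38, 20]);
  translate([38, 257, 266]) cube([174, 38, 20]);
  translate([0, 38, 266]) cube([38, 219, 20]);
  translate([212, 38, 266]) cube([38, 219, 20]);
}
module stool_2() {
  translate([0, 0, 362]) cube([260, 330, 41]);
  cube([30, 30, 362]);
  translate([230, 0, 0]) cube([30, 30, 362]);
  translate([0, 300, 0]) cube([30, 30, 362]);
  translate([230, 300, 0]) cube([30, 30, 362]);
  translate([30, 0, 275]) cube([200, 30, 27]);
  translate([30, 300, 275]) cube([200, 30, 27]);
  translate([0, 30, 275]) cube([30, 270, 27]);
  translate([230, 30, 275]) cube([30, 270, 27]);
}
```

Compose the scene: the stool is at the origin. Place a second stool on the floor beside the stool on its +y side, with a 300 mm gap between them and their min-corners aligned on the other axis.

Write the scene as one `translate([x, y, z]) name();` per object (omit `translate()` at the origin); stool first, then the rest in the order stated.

stool();
translate([0, 595, 0]) stool_2();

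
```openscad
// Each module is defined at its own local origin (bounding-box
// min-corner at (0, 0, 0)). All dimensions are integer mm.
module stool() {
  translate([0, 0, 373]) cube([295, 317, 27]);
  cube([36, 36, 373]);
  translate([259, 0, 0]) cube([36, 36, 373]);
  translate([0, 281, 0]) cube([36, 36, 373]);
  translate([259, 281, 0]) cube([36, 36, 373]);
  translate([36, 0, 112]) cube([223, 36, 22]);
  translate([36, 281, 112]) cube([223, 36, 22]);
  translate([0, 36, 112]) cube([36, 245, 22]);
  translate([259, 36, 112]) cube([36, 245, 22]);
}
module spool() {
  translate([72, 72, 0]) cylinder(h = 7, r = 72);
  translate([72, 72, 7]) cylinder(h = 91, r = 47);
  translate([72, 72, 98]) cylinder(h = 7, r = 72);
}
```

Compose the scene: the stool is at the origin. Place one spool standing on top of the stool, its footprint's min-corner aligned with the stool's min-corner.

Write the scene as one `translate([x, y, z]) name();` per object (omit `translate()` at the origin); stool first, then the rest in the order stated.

stool();
translate([0, 0, 400]) spool();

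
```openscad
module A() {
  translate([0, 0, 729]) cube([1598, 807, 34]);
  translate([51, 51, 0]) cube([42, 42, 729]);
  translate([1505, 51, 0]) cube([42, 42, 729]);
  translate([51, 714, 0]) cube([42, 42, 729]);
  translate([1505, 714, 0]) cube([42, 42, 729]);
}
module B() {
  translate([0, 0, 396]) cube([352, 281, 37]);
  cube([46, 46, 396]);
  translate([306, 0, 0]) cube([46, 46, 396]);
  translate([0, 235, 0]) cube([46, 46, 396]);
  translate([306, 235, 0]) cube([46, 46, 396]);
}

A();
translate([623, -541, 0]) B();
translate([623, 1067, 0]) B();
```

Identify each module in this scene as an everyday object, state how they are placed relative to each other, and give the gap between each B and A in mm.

A is a table. B is a stool. Two stools sit around the table at the −y, +y sides. The gap between each stool and the table is 260 mm.

Each stool's nearest face is 260 mm from the table's bounding box.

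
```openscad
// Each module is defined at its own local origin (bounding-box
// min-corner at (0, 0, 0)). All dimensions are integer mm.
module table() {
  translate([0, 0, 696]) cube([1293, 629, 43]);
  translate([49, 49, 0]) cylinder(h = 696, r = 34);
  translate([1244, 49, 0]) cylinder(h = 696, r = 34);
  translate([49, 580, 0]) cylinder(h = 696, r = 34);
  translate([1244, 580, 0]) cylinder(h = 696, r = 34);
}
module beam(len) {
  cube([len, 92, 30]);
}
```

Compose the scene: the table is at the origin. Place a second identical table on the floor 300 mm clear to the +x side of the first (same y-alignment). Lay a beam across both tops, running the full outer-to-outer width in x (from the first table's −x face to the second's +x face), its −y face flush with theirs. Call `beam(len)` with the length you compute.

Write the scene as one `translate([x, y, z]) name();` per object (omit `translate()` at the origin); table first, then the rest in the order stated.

table();
translate([1593, 0, 0]) table();
translate([0, 0, 739]) beam(2886);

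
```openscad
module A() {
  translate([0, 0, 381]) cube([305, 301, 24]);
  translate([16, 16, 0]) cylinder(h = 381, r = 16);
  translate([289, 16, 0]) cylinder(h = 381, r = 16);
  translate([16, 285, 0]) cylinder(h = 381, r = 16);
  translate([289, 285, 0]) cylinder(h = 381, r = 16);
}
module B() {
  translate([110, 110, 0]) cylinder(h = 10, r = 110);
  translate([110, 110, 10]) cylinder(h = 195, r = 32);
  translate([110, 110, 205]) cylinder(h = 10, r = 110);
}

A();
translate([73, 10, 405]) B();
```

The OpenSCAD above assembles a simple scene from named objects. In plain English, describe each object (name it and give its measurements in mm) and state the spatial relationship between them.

A is a four-legged stool. The seat is 305×301 mm, 24 mm thick, top at z = 405 mm. It stands on four round legs, each 32 mm in diameter, from z = 0 to the seat underside, each leg's axis is inset half a diameter from the nearest pair of seat edges (so the leg's bounding box is flush with the corner).

B is a spool: two coaxial disc flanges of radius 110 mm and thickness 10 mm, joined by a core cylinder of radius 32 mm and height 195 mm. The lower flange rests on z = 0 and the three cylinders share a vertical axis.

The spool is on top of the stool.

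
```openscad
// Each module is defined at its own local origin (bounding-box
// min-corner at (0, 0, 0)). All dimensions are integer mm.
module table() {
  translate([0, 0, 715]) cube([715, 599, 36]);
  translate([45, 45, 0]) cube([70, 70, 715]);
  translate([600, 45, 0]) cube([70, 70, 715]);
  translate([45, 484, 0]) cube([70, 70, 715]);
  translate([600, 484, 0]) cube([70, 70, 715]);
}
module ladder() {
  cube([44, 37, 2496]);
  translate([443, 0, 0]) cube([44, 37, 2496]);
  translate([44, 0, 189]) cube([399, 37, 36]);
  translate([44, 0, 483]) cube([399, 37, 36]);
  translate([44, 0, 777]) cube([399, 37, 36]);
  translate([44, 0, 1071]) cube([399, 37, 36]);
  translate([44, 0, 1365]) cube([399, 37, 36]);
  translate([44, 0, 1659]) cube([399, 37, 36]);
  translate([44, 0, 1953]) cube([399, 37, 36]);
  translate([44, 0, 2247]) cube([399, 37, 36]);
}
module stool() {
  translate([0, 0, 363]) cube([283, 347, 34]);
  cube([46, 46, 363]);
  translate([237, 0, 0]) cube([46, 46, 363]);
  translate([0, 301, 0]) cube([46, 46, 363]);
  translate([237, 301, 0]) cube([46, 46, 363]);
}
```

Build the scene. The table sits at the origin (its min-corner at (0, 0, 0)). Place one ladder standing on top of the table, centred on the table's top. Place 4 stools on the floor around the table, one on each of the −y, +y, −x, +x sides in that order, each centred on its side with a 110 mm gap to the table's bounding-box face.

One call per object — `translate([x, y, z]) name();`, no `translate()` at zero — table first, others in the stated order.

table();
translate([114, 281, 751]) ladder();
translate([216, -457, 0]) stool();
translate([216, 709, 0]) stool();
translate([-393, 126, 0]) stool();
translate([825, 126, 0]) stool();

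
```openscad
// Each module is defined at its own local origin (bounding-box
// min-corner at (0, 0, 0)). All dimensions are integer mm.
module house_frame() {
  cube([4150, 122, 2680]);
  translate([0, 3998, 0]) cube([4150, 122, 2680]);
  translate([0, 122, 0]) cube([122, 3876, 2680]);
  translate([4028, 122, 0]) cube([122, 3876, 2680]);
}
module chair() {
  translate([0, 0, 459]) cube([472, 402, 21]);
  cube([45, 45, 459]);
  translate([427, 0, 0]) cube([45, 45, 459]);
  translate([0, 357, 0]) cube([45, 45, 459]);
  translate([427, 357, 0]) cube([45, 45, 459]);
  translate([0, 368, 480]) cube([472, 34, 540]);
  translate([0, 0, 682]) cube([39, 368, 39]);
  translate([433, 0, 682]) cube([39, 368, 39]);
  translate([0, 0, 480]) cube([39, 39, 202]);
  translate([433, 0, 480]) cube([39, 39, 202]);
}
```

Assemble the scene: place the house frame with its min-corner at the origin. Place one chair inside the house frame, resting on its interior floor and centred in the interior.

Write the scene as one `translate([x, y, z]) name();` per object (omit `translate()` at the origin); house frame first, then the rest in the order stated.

house_frame();
translate([1839, 1859, 0]) chair();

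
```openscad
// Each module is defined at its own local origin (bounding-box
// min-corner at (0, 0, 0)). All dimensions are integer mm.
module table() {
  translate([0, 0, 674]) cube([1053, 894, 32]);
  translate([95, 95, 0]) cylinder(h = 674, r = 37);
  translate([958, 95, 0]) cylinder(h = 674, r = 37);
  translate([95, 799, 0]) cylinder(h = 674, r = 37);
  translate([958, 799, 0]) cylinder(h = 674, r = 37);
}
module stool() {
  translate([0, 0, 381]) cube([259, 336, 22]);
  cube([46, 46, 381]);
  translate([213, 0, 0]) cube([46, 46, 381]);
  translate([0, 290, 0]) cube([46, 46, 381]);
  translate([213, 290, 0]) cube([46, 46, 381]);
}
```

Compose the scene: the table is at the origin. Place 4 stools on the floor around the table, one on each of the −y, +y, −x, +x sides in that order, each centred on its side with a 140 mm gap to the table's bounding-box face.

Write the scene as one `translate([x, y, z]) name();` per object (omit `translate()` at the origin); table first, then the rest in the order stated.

table();
translate([397, -476, 0]) stool();
translate([397, 1034, 0]) stool();
translate([-399, 279, 0]) stool();
translate([1193, 279, 0]) stool();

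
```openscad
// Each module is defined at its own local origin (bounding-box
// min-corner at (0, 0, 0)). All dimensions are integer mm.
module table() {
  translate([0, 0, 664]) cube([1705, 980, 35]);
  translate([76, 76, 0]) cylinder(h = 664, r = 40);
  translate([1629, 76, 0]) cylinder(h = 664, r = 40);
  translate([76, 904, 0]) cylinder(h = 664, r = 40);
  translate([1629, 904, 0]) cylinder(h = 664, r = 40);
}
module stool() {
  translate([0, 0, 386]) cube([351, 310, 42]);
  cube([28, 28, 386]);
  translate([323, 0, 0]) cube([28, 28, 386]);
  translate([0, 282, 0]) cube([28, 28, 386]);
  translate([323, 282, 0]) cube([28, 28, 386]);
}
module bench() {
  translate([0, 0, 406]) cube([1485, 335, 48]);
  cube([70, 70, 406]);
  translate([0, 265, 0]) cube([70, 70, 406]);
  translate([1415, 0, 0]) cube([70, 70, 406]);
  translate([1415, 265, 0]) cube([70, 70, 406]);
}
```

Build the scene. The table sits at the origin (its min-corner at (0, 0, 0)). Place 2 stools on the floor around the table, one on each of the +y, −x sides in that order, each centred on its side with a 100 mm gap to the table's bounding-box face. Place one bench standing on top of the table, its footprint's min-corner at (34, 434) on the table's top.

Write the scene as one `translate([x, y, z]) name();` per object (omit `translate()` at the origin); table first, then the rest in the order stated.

table();
translate([677, 1080, 0]) stool();
translate([-451, 335, 0]) stool();
translate([34, 434, 699]) bench();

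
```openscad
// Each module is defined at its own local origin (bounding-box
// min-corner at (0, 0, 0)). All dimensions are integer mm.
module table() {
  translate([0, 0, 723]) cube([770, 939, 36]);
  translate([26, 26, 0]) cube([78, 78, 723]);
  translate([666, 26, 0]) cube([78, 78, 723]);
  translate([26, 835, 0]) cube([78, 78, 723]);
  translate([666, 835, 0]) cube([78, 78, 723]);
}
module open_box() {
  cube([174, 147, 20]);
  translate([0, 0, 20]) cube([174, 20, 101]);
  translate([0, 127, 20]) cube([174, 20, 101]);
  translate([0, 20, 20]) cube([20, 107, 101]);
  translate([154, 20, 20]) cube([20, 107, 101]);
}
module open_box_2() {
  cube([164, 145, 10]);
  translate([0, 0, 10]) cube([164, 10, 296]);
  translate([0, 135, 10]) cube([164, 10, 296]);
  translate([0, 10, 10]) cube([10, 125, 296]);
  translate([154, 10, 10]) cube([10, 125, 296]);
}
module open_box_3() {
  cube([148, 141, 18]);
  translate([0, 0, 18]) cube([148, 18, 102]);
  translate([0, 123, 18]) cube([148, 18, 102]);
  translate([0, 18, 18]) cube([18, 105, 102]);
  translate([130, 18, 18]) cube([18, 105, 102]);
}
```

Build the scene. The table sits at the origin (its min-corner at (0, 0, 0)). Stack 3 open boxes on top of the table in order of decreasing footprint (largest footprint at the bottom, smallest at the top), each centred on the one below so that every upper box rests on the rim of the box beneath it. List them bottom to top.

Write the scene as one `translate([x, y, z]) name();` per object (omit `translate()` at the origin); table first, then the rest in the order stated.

table();
translate([298, 396, 759]) open_box();
translate([303, 397, 880]) open_box_2();
translate([311, 399, 1186]) open_box_3();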